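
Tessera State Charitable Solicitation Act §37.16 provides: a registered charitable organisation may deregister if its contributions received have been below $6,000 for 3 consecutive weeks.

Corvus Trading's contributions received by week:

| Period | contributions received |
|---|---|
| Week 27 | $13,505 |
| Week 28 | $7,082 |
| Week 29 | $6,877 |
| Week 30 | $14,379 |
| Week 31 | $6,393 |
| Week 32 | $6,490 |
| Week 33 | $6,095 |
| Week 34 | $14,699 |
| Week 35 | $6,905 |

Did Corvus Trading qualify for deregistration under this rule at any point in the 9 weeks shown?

No week is below $6,000.
Longest run of consecutive weeks below the threshold: 0.
0 < 3, so Corvus Trading never became eligible.

No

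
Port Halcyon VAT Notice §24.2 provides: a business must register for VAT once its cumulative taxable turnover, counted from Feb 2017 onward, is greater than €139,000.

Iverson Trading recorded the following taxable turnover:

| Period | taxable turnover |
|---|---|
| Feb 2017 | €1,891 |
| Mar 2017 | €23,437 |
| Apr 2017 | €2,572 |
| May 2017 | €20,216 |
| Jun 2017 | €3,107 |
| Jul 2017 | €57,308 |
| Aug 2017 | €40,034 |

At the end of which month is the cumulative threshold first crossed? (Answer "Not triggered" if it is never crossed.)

Aug 2017

Through Feb 2017: €1,891
Through Mar 2017: €25,328
Through Apr 2017: €27,900
Through May 2017: €48,116
Through Jun 2017: €51,223
Through Jul 2017: €108,531
Through Aug 2017: €148,565 ← exceeds threshold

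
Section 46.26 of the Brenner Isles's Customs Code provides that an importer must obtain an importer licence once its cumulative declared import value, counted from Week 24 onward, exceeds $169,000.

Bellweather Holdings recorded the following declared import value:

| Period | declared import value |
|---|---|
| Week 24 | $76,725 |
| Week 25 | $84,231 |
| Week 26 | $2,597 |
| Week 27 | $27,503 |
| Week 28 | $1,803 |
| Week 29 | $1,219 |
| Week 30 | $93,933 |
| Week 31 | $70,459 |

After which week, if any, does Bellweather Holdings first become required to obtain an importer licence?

Week 27

Through Week 24: $76,725
Through Week 25: $160,956
Through Week 26: $163,553
Through Week 27: $191,056 ← exceeds threshold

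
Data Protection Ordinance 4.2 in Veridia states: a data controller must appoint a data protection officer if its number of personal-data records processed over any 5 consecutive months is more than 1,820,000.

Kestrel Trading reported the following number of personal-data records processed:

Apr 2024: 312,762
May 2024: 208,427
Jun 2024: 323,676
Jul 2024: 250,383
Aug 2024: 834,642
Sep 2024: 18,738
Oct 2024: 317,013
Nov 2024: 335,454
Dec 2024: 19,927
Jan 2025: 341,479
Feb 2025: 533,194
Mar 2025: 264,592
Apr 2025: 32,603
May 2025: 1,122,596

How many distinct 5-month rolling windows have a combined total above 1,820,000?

Apr 2024–Aug 2024: 312,762 + 208,427 + 323,676 + 250,383 + 834,642 = 1,929,890 (over)
May 2024–Sep 2024: 208,427 + 323,676 + 250,383 + 834,642 + 18,738 = 1,635,866 (under)
Jun 2024–Oct 2024: 323,676 + 250,383 + 834,642 + 18,738 + 317,013 = 1,744,452 (under)
Jul 2024–Nov 2024: 250,383 + 834,642 + 18,738 + 317,013 + 335,454 = 1,756,230 (under)
Aug 2024–Dec 2024: 834,642 + 18,738 + 317,013 + 335,454 + 19,927 = 1,525,774 (under)
Sep 2024–Jan 2025: 18,738 + 317,013 + 335,454 + 19,927 + 341,479 = 1,032,611 (under)
Oct 2024–Feb 2025: 317,013 + 335,454 + 19,927 + 341,479 + 533,194 = 1,547,067 (under)
Nov 2024–Mar 2025: 335,454 + 19,927 + 341,479 + 533,194 + 264,592 = 1,494,646 (under)
Dec 2024–Apr 2025: 19,927 + 341,479 + 533,194 + 264,592 + 32,603 = 1,191,795 (under)
Jan 2025–May 2025: 341,479 + 533,194 + 264,592 + 32,603 + 1,122,596 = 2,294,464 (over)
2 windows exceed the threshold.

2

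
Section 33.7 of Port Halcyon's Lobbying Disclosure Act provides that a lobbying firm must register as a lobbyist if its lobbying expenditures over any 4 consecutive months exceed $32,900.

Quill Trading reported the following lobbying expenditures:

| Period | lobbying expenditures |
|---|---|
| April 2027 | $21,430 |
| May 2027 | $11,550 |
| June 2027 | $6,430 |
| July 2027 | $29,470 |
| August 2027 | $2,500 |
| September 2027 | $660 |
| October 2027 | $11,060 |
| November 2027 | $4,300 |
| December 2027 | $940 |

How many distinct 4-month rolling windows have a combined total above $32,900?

4

April 2027–July 2027: $21,430 + $11,550 + $6,430 + $29,470 = $68,880 (over)
May 2027–August 2027: $11,550 + $6,430 + $29,470 + $2,500 = $49,950 (over)
June 2027–September 2027: $6,430 + $29,470 + $2,500 + $660 = $39,060 (over)
July 2027–October 2027: $29,470 + $2,500 + $660 + $11,060 = $43,690 (over)
August 2027–November 2027: $2,500 + $660 + $11,060 + $4,300 = $18,520 (under)
September 2027–December 2027: $660 + $11,060 + $4,300 + $940 = $16,960 (under)
4 windows exceed the threshold.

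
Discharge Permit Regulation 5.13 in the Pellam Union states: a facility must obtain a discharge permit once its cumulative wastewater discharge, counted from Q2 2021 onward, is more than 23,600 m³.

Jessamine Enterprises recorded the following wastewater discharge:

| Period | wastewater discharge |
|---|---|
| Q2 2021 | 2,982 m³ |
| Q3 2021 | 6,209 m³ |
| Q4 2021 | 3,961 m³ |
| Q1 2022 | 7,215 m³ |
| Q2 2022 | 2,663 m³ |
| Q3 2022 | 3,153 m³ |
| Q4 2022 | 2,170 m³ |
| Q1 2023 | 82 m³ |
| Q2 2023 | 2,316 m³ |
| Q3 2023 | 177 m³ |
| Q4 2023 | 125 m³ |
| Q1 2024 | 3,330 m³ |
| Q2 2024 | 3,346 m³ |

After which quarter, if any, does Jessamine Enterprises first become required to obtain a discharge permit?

Through Q2 2021: 2,982 m³
Through Q3 2021: 9,191 m³
Through Q4 2021: 13,152 m³
Through Q1 2022: 20,367 m³
Through Q2 2022: 23,030 m³
Through Q3 2022: 26,183 m³ ← exceeds threshold

Q3 2022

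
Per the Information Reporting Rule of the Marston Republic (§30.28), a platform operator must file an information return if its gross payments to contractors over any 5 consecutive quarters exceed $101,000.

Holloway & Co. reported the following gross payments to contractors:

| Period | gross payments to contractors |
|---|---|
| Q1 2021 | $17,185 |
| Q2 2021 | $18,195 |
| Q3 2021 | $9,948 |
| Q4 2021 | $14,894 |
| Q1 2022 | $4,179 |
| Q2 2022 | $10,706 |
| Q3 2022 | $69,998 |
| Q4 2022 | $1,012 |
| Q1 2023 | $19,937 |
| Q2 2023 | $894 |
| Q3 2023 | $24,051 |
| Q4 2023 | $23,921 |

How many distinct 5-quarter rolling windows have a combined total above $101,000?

Q1 2021–Q1 2022: $17,185 + $18,195 + $9,948 + $14,894 + $4,179 = $64,401 (under)
Q2 2021–Q2 2022: $18,195 + $9,948 + $14,894 + $4,179 + $10,706 = $57,922 (under)
Q3 2021–Q3 2022: $9,948 + $14,894 + $4,179 + $10,706 + $69,998 = $109,725 (over)
Q4 2021–Q4 2022: $14,894 + $4,179 + $10,706 + $69,998 + $1,012 = $100,789 (under)
Q1 2022–Q1 2023: $4,179 + $10,706 + $69,998 + $1,012 + $19,937 = $105,832 (over)
Q2 2022–Q2 2023: $10,706 + $69,998 + $1,012 + $19,937 + $894 = $102,547 (over)
Q3 2022–Q3 2023: $69,998 + $1,012 + $19,937 + $894 + $24,051 = $115,892 (over)
Q4 2022–Q4 2023: $1,012 + $19,937 + $894 + $24,051 + $23,921 = $69,815 (under)
4 windows exceed the threshold.

4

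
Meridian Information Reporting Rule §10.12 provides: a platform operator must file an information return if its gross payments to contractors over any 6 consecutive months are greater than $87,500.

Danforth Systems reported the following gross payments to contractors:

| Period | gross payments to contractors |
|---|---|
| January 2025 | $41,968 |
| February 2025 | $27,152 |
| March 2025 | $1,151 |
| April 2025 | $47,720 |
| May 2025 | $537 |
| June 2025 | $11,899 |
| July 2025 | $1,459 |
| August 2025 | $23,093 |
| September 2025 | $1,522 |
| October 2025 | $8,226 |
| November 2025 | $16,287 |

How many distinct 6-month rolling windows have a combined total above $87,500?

2

January 2025–June 2025: $41,968 + $27,152 + $1,151 + $47,720 + $537 + $11,899 = $130,427 (over)
February 2025–July 2025: $27,152 + $1,151 + $47,720 + $537 + $11,899 + $1,459 = $89,918 (over)
March 2025–August 2025: $1,151 + $47,720 + $537 + $11,899 + $1,459 + $23,093 = $85,859 (under)
April 2025–September 2025: $47,720 + $537 + $11,899 + $1,459 + $23,093 + $1,522 = $86,230 (under)
May 2025–October 2025: $537 + $11,899 + $1,459 + $23,093 + $1,522 + $8,226 = $46,736 (under)
June 2025–November 2025: $11,899 + $1,459 + $23,093 + $1,522 + $8,226 + $16,287 = $62,486 (under)
2 windows exceed the threshold.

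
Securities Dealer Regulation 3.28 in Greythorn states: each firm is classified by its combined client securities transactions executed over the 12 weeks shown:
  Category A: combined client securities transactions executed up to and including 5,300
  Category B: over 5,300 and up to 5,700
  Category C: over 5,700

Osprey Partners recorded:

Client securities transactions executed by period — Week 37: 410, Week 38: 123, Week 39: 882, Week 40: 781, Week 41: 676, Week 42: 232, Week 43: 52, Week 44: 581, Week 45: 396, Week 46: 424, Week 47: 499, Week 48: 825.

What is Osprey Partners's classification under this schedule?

Combined client securities transactions executed: 410 + 123 + 882 + 781 + 676 + 232 + 52 + 581 + 396 + 424 + 499 + 825 = 5,881.
5,881 > 5,700, so Category C applies.

Category C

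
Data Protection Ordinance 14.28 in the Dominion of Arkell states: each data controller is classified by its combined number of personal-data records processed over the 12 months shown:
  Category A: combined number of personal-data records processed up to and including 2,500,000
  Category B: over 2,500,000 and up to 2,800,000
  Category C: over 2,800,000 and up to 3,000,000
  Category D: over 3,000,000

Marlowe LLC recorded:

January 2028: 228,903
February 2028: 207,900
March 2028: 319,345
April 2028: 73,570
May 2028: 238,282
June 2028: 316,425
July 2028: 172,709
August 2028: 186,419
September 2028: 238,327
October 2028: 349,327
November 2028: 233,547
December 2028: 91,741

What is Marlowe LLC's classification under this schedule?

Category B

Combined number of personal-data records processed: 228,903 + 207,900 + 319,345 + 73,570 + 238,282 + 316,425 + 172,709 + 186,419 + 238,327 + 349,327 + 233,547 + 91,741 = 2,656,495.
2,500,000 < 2,656,495 ≤ 2,800,000, so Category B applies.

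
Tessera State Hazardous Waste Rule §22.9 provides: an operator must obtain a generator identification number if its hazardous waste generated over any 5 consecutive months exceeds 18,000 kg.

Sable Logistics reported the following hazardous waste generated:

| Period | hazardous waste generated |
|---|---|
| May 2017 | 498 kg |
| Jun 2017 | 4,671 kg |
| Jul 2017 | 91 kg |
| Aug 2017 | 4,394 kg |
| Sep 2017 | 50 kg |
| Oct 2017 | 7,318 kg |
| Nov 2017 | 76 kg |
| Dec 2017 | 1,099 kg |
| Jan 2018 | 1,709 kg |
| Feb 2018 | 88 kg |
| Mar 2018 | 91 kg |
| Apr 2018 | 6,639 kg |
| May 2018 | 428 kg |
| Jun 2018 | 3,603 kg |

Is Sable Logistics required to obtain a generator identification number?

May 2017–Sep 2017: 498 kg + 4,671 kg + 91 kg + 4,394 kg + 50 kg = 9,704 kg (under)
Jun 2017–Oct 2017: 4,671 kg + 91 kg + 4,394 kg + 50 kg + 7,318 kg = 16,524 kg (under)
Jul 2017–Nov 2017: 91 kg + 4,394 kg + 50 kg + 7,318 kg + 76 kg = 11,929 kg (under)
Aug 2017–Dec 2017: 4,394 kg + 50 kg + 7,318 kg + 76 kg + 1,099 kg = 12,937 kg (under)
Sep 2017–Jan 2018: 50 kg + 7,318 kg + 76 kg + 1,099 kg + 1,709 kg = 10,252 kg (under)
Oct 2017–Feb 2018: 7,318 kg + 76 kg + 1,099 kg + 1,709 kg + 88 kg = 10,290 kg (under)
Nov 2017–Mar 2018: 76 kg + 1,099 kg + 1,709 kg + 88 kg + 91 kg = 3,063 kg (under)
Dec 2017–Apr 2018: 1,099 kg + 1,709 kg + 88 kg + 91 kg + 6,639 kg = 9,626 kg (under)
Jan 2018–May 2018: 1,709 kg + 88 kg + 91 kg + 6,639 kg + 428 kg = 8,955 kg (under)
Feb 2018–Jun 2018: 88 kg + 91 kg + 6,639 kg + 428 kg + 3,603 kg = 10,849 kg (under)
No window exceeds 18,000 kg.

No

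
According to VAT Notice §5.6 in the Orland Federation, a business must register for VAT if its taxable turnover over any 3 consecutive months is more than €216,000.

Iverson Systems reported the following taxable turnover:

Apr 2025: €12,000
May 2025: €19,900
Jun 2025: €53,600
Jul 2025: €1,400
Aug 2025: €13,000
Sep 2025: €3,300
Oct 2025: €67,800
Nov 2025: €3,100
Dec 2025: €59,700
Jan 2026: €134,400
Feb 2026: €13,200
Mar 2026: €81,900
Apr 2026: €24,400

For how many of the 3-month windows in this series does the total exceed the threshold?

Apr 2025–Jun 2025: €12,000 + €19,900 + €53,600 = €85,500 (under)
May 2025–Jul 2025: €19,900 + €53,600 + €1,400 = €74,900 (under)
Jun 2025–Aug 2025: €53,600 + €1,400 + €13,000 = €68,000 (under)
Jul 2025–Sep 2025: €1,400 + €13,000 + €3,300 = €17,700 (under)
Aug 2025–Oct 2025: €13,000 + €3,300 + €67,800 = €84,100 (under)
Sep 2025–Nov 2025: €3,300 + €67,800 + €3,100 = €74,200 (under)
Oct 2025–Dec 2025: €67,800 + €3,100 + €59,700 = €130,600 (under)
Nov 2025–Jan 2026: €3,100 + €59,700 + €134,400 = €197,200 (under)
Dec 2025–Feb 2026: €59,700 + €134,400 + €13,200 = €207,300 (under)
Jan 2026–Mar 2026: €134,400 + €13,200 + €81,900 = €229,500 (over)
Feb 2026–Apr 2026: €13,200 + €81,900 + €24,400 = €119,500 (under)
1 window exceeds the threshold.

1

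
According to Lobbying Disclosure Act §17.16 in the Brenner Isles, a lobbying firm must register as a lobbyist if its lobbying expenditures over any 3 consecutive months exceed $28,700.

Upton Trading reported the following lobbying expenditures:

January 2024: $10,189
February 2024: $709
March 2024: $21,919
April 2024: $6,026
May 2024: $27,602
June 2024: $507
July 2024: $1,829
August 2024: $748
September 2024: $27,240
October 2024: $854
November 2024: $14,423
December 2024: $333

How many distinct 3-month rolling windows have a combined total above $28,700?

7

January 2024–March 2024: $10,189 + $709 + $21,919 = $32,817 (over)
February 2024–April 2024: $709 + $21,919 + $6,026 = $28,654 (under)
March 2024–May 2024: $21,919 + $6,026 + $27,602 = $55,547 (over)
April 2024–June 2024: $6,026 + $27,602 + $507 = $34,135 (over)
May 2024–July 2024: $27,602 + $507 + $1,829 = $29,938 (over)
June 2024–August 2024: $507 + $1,829 + $748 = $3,084 (under)
July 2024–September 2024: $1,829 + $748 + $27,240 = $29,817 (over)
August 2024–October 2024: $748 + $27,240 + $854 = $28,842 (over)
September 2024–November 2024: $27,240 + $854 + $14,423 = $42,517 (over)
October 2024–December 2024: $854 + $14,423 + $333 = $15,610 (under)
7 windows exceed the threshold.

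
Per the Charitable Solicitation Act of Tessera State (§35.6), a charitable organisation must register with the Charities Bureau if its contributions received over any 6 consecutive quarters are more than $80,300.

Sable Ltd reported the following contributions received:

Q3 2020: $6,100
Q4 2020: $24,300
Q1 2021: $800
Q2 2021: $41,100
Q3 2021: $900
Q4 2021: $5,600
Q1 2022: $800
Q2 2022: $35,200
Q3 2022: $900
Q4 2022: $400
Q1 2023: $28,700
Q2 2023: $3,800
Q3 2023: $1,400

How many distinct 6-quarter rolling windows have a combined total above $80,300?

Q3 2020–Q4 2021: $6,100 + $24,300 + $800 + $41,100 + $900 + $5,600 = $78,800 (under)
Q4 2020–Q1 2022: $24,300 + $800 + $41,100 + $900 + $5,600 + $800 = $73,500 (under)
Q1 2021–Q2 2022: $800 + $41,100 + $900 + $5,600 + $800 + $35,200 = $84,400 (over)
Q2 2021–Q3 2022: $41,100 + $900 + $5,600 + $800 + $35,200 + $900 = $84,500 (over)
Q3 2021–Q4 2022: $900 + $5,600 + $800 + $35,200 + $900 + $400 = $43,800 (under)
Q4 2021–Q1 2023: $5,600 + $800 + $35,200 + $900 + $400 + $28,700 = $71,600 (under)
Q1 2022–Q2 2023: $800 + $35,200 + $900 + $400 + $28,700 + $3,800 = $69,800 (under)
Q2 2022–Q3 2023: $35,200 + $900 + $400 + $28,700 + $3,800 + $1,400 = $70,400 (under)
2 windows exceed the threshold.

2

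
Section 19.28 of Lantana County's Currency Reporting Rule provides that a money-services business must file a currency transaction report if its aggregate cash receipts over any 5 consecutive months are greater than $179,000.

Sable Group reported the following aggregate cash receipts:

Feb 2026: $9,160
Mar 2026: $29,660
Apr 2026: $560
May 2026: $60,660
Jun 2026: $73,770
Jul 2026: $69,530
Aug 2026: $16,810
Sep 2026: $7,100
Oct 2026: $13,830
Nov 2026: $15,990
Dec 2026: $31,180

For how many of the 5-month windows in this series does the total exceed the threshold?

Feb 2026–Jun 2026: $9,160 + $29,660 + $560 + $60,660 + $73,770 = $173,810 (under)
Mar 2026–Jul 2026: $29,660 + $560 + $60,660 + $73,770 + $69,530 = $234,180 (over)
Apr 2026–Aug 2026: $560 + $60,660 + $73,770 + $69,530 + $16,810 = $221,330 (over)
May 2026–Sep 2026: $60,660 + $73,770 + $69,530 + $16,810 + $7,100 = $227,870 (over)
Jun 2026–Oct 2026: $73,770 + $69,530 + $16,810 + $7,100 + $13,830 = $181,040 (over)
Jul 2026–Nov 2026: $69,530 + $16,810 + $7,100 + $13,830 + $15,990 = $123,260 (under)
Aug 2026–Dec 2026: $16,810 + $7,100 + $13,830 + $15,990 + $31,180 = $84,910 (under)
4 windows exceed the threshold.

4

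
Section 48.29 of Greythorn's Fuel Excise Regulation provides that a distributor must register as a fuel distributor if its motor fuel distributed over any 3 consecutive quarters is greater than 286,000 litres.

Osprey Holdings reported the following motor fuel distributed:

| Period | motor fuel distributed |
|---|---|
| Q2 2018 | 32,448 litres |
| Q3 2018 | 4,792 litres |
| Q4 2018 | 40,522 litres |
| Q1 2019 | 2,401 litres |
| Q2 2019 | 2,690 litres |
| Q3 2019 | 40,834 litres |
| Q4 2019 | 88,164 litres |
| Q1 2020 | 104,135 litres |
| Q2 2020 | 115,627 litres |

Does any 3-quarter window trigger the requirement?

Yes

Q2 2018–Q4 2018: 32,448 litres + 4,792 litres + 40,522 litres = 77,762 litres (under)
Q3 2018–Q1 2019: 4,792 litres + 40,522 litres + 2,401 litres = 47,715 litres (under)
Q4 2018–Q2 2019: 40,522 litres + 2,401 litres + 2,690 litres = 45,613 litres (under)
Q1 2019–Q3 2019: 2,401 litres + 2,690 litres + 40,834 litres = 45,925 litres (under)
Q2 2019–Q4 2019: 2,690 litres + 40,834 litres + 88,164 litres = 131,688 litres (under)
Q3 2019–Q1 2020: 40,834 litres + 88,164 litres + 104,135 litres = 233,133 litres (under)
Q4 2019–Q2 2020: 88,164 litres + 104,135 litres + 115,627 litres = 307,926 litres (over)
At least one window exceeds 286,000 litres.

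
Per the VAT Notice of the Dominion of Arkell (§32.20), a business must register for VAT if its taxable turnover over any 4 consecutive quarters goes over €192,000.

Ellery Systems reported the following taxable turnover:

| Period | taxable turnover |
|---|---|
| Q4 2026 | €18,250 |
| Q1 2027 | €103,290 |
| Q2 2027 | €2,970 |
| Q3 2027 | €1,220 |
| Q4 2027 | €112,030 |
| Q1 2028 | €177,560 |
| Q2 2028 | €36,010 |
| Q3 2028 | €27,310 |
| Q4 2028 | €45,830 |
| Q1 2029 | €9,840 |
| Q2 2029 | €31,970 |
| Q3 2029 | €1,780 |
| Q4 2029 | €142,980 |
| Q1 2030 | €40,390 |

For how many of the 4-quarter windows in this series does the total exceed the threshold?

6

Q4 2026–Q3 2027: €18,250 + €103,290 + €2,970 + €1,220 = €125,730 (under)
Q1 2027–Q4 2027: €103,290 + €2,970 + €1,220 + €112,030 = €219,510 (over)
Q2 2027–Q1 2028: €2,970 + €1,220 + €112,030 + €177,560 = €293,780 (over)
Q3 2027–Q2 2028: €1,220 + €112,030 + €177,560 + €36,010 = €326,820 (over)
Q4 2027–Q3 2028: €112,030 + €177,560 + €36,010 + €27,310 = €352,910 (over)
Q1 2028–Q4 2028: €177,560 + €36,010 + €27,310 + €45,830 = €286,710 (over)
Q2 2028–Q1 2029: €36,010 + €27,310 + €45,830 + €9,840 = €118,990 (under)
Q3 2028–Q2 2029: €27,310 + €45,830 + €9,840 + €31,970 = €114,950 (under)
Q4 2028–Q3 2029: €45,830 + €9,840 + €31,970 + €1,780 = €89,420 (under)
Q1 2029–Q4 2029: €9,840 + €31,970 + €1,780 + €142,980 = €186,570 (under)
Q2 2029–Q1 2030: €31,970 + €1,780 + €142,980 + €40,390 = €217,120 (over)
6 windows exceed the threshold.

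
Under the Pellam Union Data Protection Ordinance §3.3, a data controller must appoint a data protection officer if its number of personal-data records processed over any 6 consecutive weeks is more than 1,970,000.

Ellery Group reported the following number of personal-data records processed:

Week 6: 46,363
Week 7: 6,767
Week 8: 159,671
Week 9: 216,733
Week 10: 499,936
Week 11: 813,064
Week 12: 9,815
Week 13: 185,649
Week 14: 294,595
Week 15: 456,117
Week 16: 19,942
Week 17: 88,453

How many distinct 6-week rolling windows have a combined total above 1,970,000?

Week 6–Week 11: 46,363 + 6,767 + 159,671 + 216,733 + 499,936 + 813,064 = 1,742,534 (under)
Week 7–Week 12: 6,767 + 159,671 + 216,733 + 499,936 + 813,064 + 9,815 = 1,705,986 (under)
Week 8–Week 13: 159,671 + 216,733 + 499,936 + 813,064 + 9,815 + 185,649 = 1,884,868 (under)
Week 9–Week 14: 216,733 + 499,936 + 813,064 + 9,815 + 185,649 + 294,595 = 2,019,792 (over)
Week 10–Week 15: 499,936 + 813,064 + 9,815 + 185,649 + 294,595 + 456,117 = 2,259,176 (over)
Week 11–Week 16: 813,064 + 9,815 + 185,649 + 294,595 + 456,117 + 19,942 = 1,779,182 (under)
Week 12–Week 17: 9,815 + 185,649 + 294,595 + 456,117 + 19,942 + 88,453 = 1,054,571 (under)
2 windows exceed the threshold.

2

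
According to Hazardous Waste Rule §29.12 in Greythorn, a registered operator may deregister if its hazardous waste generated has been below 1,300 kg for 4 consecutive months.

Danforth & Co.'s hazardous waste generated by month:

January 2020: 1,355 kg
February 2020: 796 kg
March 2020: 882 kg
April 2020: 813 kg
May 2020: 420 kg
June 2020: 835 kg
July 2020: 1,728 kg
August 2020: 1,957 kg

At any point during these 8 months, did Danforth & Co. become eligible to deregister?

Months below 1,300 kg: February 2020, March 2020, April 2020, May 2020, June 2020.
Longest run of consecutive months below the threshold: 5.
5 ≥ 4, so Danforth & Co. became eligible.

Yes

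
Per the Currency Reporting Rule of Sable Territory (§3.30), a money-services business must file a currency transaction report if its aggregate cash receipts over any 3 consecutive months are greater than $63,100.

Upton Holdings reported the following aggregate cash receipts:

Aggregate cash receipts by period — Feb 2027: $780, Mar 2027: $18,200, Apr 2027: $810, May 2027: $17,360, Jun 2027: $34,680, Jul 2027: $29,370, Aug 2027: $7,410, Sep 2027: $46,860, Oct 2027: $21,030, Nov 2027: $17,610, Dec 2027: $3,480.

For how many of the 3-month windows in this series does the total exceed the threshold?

5

Feb 2027–Apr 2027: $780 + $18,200 + $810 = $19,790 (under)
Mar 2027–May 2027: $18,200 + $810 + $17,360 = $36,370 (under)
Apr 2027–Jun 2027: $810 + $17,360 + $34,680 = $52,850 (under)
May 2027–Jul 2027: $17,360 + $34,680 + $29,370 = $81,410 (over)
Jun 2027–Aug 2027: $34,680 + $29,370 + $7,410 = $71,460 (over)
Jul 2027–Sep 2027: $29,370 + $7,410 + $46,860 = $83,640 (over)
Aug 2027–Oct 2027: $7,410 + $46,860 + $21,030 = $75,300 (over)
Sep 2027–Nov 2027: $46,860 + $21,030 + $17,610 = $85,500 (over)
Oct 2027–Dec 2027: $21,030 + $17,610 + $3,480 = $42,120 (under)
5 windows exceed the threshold.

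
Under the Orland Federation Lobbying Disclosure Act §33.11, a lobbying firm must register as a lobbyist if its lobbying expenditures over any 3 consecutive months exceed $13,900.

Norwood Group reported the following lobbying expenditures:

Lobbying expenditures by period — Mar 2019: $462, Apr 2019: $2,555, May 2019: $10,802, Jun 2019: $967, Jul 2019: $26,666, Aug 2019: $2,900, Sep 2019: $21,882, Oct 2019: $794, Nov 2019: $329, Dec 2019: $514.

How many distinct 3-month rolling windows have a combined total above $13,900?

6

Mar 2019–May 2019: $462 + $2,555 + $10,802 = $13,819 (under)
Apr 2019–Jun 2019: $2,555 + $10,802 + $967 = $14,324 (over)
May 2019–Jul 2019: $10,802 + $967 + $26,666 = $38,435 (over)
Jun 2019–Aug 2019: $967 + $26,666 + $2,900 = $30,533 (over)
Jul 2019–Sep 2019: $26,666 + $2,900 + $21,882 = $51,448 (over)
Aug 2019–Oct 2019: $2,900 + $21,882 + $794 = $25,576 (over)
Sep 2019–Nov 2019: $21,882 + $794 + $329 = $23,005 (over)
Oct 2019–Dec 2019: $794 + $329 + $514 = $1,637 (under)
6 windows exceed the threshold.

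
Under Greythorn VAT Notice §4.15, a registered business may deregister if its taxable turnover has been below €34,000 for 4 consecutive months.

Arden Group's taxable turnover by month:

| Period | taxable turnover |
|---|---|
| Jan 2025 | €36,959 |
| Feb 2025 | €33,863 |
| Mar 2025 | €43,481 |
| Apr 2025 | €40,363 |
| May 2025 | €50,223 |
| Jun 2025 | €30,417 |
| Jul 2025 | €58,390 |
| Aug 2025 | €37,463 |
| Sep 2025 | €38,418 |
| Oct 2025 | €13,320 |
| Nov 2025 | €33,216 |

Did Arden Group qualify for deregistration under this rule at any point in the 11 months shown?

Months below €34,000: Feb 2025, Jun 2025, Oct 2025, Nov 2025.
Longest run of consecutive months below the threshold: 2.
2 < 4, so Arden Group never became eligible.

No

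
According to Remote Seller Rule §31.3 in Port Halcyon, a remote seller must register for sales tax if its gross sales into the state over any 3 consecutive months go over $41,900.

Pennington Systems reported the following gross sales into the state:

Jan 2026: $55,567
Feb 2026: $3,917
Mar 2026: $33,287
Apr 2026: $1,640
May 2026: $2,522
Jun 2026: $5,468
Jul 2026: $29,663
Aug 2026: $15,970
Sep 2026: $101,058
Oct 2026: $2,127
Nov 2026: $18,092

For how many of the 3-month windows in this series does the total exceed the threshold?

5

Jan 2026–Mar 2026: $55,567 + $3,917 + $33,287 = $92,771 (over)
Feb 2026–Apr 2026: $3,917 + $33,287 + $1,640 = $38,844 (under)
Mar 2026–May 2026: $33,287 + $1,640 + $2,522 = $37,449 (under)
Apr 2026–Jun 2026: $1,640 + $2,522 + $5,468 = $9,630 (under)
May 2026–Jul 2026: $2,522 + $5,468 + $29,663 = $37,653 (under)
Jun 2026–Aug 2026: $5,468 + $29,663 + $15,970 = $51,101 (over)
Jul 2026–Sep 2026: $29,663 + $15,970 + $101,058 = $146,691 (over)
Aug 2026–Oct 2026: $15,970 + $101,058 + $2,127 = $119,155 (over)
Sep 2026–Nov 2026: $101,058 + $2,127 + $18,092 = $121,277 (over)
5 windows exceed the threshold.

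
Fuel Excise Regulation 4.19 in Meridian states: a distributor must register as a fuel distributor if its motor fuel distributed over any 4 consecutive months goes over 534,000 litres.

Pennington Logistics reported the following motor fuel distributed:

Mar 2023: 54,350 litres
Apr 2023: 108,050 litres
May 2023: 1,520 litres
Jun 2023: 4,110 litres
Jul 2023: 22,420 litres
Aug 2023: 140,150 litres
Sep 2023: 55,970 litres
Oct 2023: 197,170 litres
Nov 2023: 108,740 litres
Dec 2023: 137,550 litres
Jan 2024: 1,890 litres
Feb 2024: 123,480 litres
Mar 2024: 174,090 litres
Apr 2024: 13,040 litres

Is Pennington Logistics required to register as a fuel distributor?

Mar 2023–Jun 2023: 54,350 litres + 108,050 litres + 1,520 litres + 4,110 litres = 168,030 litres (under)
Apr 2023–Jul 2023: 108,050 litres + 1,520 litres + 4,110 litres + 22,420 litres = 136,100 litres (under)
May 2023–Aug 2023: 1,520 litres + 4,110 litres + 22,420 litres + 140,150 litres = 168,200 litres (under)
Jun 2023–Sep 2023: 4,110 litres + 22,420 litres + 140,150 litres + 55,970 litres = 222,650 litres (under)
Jul 2023–Oct 2023: 22,420 litres + 140,150 litres + 55,970 litres + 197,170 litres = 415,710 litres (under)
Aug 2023–Nov 2023: 140,150 litres + 55,970 litres + 197,170 litres + 108,740 litres = 502,030 litres (under)
Sep 2023–Dec 2023: 55,970 litres + 197,170 litres + 108,740 litres + 137,550 litres = 499,430 litres (under)
Oct 2023–Jan 2024: 197,170 litres + 108,740 litres + 137,550 litres + 1,890 litres = 445,350 litres (under)
Nov 2023–Feb 2024: 108,740 litres + 137,550 litres + 1,890 litres + 123,480 litres = 371,660 litres (under)
Dec 2023–Mar 2024: 137,550 litres + 1,890 litres + 123,480 litres + 174,090 litres = 437,010 litres (under)
Jan 2024–Apr 2024: 1,890 litres + 123,480 litres + 174,090 litres + 13,040 litres = 312,500 litres (under)
No window exceeds 534,000 litres.

No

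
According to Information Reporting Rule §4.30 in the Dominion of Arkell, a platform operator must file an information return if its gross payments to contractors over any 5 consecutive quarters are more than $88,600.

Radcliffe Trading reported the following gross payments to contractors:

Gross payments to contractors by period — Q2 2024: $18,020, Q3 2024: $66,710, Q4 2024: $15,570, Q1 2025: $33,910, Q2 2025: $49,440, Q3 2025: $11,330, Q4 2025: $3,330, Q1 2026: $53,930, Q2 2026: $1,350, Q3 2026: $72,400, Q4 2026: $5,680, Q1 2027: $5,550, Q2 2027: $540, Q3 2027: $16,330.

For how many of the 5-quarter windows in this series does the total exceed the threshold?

9

Q2 2024–Q2 2025: $18,020 + $66,710 + $15,570 + $33,910 + $49,440 = $183,650 (over)
Q3 2024–Q3 2025: $66,710 + $15,570 + $33,910 + $49,440 + $11,330 = $176,960 (over)
Q4 2024–Q4 2025: $15,570 + $33,910 + $49,440 + $11,330 + $3,330 = $113,580 (over)
Q1 2025–Q1 2026: $33,910 + $49,440 + $11,330 + $3,330 + $53,930 = $151,940 (over)
Q2 2025–Q2 2026: $49,440 + $11,330 + $3,330 + $53,930 + $1,350 = $119,380 (over)
Q3 2025–Q3 2026: $11,330 + $3,330 + $53,930 + $1,350 + $72,400 = $142,340 (over)
Q4 2025–Q4 2026: $3,330 + $53,930 + $1,350 + $72,400 + $5,680 = $136,690 (over)
Q1 2026–Q1 2027: $53,930 + $1,350 + $72,400 + $5,680 + $5,550 = $138,910 (over)
Q2 2026–Q2 2027: $1,350 + $72,400 + $5,680 + $5,550 + $540 = $85,520 (under)
Q3 2026–Q3 2027: $72,400 + $5,680 + $5,550 + $540 + $16,330 = $100,500 (over)
9 windows exceed the threshold.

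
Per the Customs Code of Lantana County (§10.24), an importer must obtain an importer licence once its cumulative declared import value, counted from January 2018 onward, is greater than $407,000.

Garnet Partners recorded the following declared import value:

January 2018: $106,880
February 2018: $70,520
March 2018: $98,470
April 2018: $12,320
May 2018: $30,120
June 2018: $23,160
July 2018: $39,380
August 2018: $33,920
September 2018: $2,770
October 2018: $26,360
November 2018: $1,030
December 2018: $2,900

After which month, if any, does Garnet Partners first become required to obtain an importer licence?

Through January 2018: $106,880
Through February 2018: $177,400
Through March 2018: $275,870
Through April 2018: $288,190
Through May 2018: $318,310
Through June 2018: $341,470
Through July 2018: $380,850
Through August 2018: $414,770 ← exceeds threshold

August 2018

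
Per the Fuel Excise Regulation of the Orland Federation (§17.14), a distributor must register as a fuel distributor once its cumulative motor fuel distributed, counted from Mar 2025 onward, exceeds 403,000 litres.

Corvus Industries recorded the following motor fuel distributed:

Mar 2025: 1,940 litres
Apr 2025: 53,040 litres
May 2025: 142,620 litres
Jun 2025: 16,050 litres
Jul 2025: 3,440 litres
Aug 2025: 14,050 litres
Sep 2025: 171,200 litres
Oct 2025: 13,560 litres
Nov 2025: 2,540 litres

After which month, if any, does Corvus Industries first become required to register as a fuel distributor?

Oct 2025

Through Mar 2025: 1,940 litres
Through Apr 2025: 54,980 litres
Through May 2025: 197,600 litres
Through Jun 2025: 213,650 litres
Through Jul 2025: 217,090 litres
Through Aug 2025: 231,140 litres
Through Sep 2025: 402,340 litres
Through Oct 2025: 415,900 litres ← exceeds threshold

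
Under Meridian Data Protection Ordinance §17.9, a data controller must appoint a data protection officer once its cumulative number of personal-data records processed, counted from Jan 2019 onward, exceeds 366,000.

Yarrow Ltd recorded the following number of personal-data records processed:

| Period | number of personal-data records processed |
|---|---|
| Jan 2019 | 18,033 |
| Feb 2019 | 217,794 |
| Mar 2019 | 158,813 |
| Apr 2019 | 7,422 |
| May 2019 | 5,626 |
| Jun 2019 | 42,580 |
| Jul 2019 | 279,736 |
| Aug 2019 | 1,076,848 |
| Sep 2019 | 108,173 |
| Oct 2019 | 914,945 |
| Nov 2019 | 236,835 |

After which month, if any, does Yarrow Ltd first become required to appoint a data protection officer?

Mar 2019

Through Jan 2019: 18,033
Through Feb 2019: 235,827
Through Mar 2019: 394,640 ← exceeds threshold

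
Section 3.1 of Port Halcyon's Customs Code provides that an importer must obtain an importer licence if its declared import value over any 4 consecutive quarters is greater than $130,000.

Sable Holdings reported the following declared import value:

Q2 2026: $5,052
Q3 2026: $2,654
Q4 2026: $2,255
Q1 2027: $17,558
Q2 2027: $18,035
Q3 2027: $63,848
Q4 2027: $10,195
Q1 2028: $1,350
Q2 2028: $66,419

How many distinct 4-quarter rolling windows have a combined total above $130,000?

1

Q2 2026–Q1 2027: $5,052 + $2,654 + $2,255 + $17,558 = $27,519 (under)
Q3 2026–Q2 2027: $2,654 + $2,255 + $17,558 + $18,035 = $40,502 (under)
Q4 2026–Q3 2027: $2,255 + $17,558 + $18,035 + $63,848 = $101,696 (under)
Q1 2027–Q4 2027: $17,558 + $18,035 + $63,848 + $10,195 = $109,636 (under)
Q2 2027–Q1 2028: $18,035 + $63,848 + $10,195 + $1,350 = $93,428 (under)
Q3 2027–Q2 2028: $63,848 + $10,195 + $1,350 + $66,419 = $141,812 (over)
1 window exceeds the threshold.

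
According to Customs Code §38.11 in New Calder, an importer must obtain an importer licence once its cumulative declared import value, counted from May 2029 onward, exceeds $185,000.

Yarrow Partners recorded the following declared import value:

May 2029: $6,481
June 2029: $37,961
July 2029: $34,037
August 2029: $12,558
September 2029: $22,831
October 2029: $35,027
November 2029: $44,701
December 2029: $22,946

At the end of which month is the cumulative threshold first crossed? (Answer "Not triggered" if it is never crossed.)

Through May 2029: $6,481
Through June 2029: $44,442
Through July 2029: $78,479
Through August 2029: $91,037
Through September 2029: $113,868
Through October 2029: $148,895
Through November 2029: $193,596 ← exceeds threshold

November 2029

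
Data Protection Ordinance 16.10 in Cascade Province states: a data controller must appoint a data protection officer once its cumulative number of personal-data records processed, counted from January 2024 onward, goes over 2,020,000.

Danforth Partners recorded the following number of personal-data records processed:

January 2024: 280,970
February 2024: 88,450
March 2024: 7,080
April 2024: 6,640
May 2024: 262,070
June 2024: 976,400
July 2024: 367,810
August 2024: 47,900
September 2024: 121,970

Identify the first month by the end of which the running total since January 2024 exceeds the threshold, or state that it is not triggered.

August 2024

Through January 2024: 280,970
Through February 2024: 369,420
Through March 2024: 376,500
Through April 2024: 383,140
Through May 2024: 645,210
Through June 2024: 1,621,610
Through July 2024: 1,989,420
Through August 2024: 2,037,320 ← exceeds threshold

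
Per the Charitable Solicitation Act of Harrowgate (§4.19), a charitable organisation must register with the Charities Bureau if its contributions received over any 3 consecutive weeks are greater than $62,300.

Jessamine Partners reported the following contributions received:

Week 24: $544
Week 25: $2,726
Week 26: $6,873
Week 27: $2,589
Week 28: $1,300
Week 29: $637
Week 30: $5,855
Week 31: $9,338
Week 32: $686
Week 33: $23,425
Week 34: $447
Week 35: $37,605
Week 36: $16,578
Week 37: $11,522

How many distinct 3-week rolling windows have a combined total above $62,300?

Week 24–Week 26: $544 + $2,726 + $6,873 = $10,143 (under)
Week 25–Week 27: $2,726 + $6,873 + $2,589 = $12,188 (under)
Week 26–Week 28: $6,873 + $2,589 + $1,300 = $10,762 (under)
Week 27–Week 29: $2,589 + $1,300 + $637 = $4,526 (under)
Week 28–Week 30: $1,300 + $637 + $5,855 = $7,792 (under)
Week 29–Week 31: $637 + $5,855 + $9,338 = $15,830 (under)
Week 30–Week 32: $5,855 + $9,338 + $686 = $15,879 (under)
Week 31–Week 33: $9,338 + $686 + $23,425 = $33,449 (under)
Week 32–Week 34: $686 + $23,425 + $447 = $24,558 (under)
Week 33–Week 35: $23,425 + $447 + $37,605 = $61,477 (under)
Week 34–Week 36: $447 + $37,605 + $16,578 = $54,630 (under)
Week 35–Week 37: $37,605 + $16,578 + $11,522 = $65,705 (over)
1 window exceeds the threshold.

1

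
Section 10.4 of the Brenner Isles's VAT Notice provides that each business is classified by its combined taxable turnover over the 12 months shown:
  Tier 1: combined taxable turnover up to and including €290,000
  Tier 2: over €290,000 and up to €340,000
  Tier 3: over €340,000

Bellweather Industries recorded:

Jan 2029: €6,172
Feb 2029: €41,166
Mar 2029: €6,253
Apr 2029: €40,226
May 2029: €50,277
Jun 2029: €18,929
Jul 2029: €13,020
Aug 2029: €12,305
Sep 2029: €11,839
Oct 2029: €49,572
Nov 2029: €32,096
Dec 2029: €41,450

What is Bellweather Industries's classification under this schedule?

Combined taxable turnover: €6,172 + €41,166 + €6,253 + €40,226 + €50,277 + €18,929 + €13,020 + €12,305 + €11,839 + €49,572 + €32,096 + €41,450 = €323,305.
€290,000 < €323,305 ≤ €340,000, so Tier 2 applies.

Tier 2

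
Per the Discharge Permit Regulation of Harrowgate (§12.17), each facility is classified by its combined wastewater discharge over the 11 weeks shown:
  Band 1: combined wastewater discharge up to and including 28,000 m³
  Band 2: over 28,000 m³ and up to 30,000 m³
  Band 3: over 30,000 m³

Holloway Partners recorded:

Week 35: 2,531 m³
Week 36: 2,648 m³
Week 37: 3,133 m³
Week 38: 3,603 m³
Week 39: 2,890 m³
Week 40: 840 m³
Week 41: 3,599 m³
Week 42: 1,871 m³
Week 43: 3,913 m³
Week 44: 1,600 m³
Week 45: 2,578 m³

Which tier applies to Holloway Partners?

Combined wastewater discharge: 2,531 m³ + 2,648 m³ + 3,133 m³ + 3,603 m³ + 2,890 m³ + 840 m³ + 3,599 m³ + 1,871 m³ + 3,913 m³ + 1,600 m³ + 2,578 m³ = 29,206 m³.
28,000 m³ < 29,206 m³ ≤ 30,000 m³, so Band 2 applies.

Band 2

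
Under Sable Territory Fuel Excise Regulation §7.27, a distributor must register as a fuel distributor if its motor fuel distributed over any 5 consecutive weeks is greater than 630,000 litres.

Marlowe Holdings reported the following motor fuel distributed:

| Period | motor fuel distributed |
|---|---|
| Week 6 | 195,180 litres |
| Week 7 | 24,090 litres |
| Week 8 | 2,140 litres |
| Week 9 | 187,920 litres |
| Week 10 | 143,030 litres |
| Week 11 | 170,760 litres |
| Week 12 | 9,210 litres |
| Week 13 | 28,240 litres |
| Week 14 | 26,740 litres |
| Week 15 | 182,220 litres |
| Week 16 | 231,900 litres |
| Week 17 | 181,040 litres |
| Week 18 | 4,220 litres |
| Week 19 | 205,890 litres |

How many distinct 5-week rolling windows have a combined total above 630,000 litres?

Week 6–Week 10: 195,180 litres + 24,090 litres + 2,140 litres + 187,920 litres + 143,030 litres = 552,360 litres (under)
Week 7–Week 11: 24,090 litres + 2,140 litres + 187,920 litres + 143,030 litres + 170,760 litres = 527,940 litres (under)
Week 8–Week 12: 2,140 litres + 187,920 litres + 143,030 litres + 170,760 litres + 9,210 litres = 513,060 litres (under)
Week 9–Week 13: 187,920 litres + 143,030 litres + 170,760 litres + 9,210 litres + 28,240 litres = 539,160 litres (under)
Week 10–Week 14: 143,030 litres + 170,760 litres + 9,210 litres + 28,240 litres + 26,740 litres = 377,980 litres (under)
Week 11–Week 15: 170,760 litres + 9,210 litres + 28,240 litres + 26,740 litres + 182,220 litres = 417,170 litres (under)
Week 12–Week 16: 9,210 litres + 28,240 litres + 26,740 litres + 182,220 litres + 231,900 litres = 478,310 litres (under)
Week 13–Week 17: 28,240 litres + 26,740 litres + 182,220 litres + 231,900 litres + 181,040 litres = 650,140 litres (over)
Week 14–Week 18: 26,740 litres + 182,220 litres + 231,900 litres + 181,040 litres + 4,220 litres = 626,120 litres (under)
Week 15–Week 19: 182,220 litres + 231,900 litres + 181,040 litres + 4,220 litres + 205,890 litres = 805,270 litres (over)
2 windows exceed the threshold.

2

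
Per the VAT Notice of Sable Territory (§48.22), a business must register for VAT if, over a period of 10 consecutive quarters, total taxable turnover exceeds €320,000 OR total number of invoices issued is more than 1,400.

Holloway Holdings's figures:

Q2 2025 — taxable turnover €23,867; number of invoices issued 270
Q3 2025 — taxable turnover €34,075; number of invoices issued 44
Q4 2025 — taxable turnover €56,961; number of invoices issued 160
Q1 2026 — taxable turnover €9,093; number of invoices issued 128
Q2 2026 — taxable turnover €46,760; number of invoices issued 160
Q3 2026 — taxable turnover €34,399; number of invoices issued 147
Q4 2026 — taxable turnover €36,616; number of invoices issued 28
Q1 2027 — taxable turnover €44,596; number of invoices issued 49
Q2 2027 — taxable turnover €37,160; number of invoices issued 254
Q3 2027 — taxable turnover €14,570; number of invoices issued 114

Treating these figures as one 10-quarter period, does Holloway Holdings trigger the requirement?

Total taxable turnover: €23,867 + €34,075 + €56,961 + €9,093 + €46,760 + €34,399 + €36,616 + €44,596 + €37,160 + €14,570 = €338,097 (> €320,000).
Total number of invoices issued: 270 + 44 + 160 + 128 + 160 + 147 + 28 + 49 + 254 + 114 = 1,354 (≤ 1,400).
The test is 'or': at least one threshold is exceeded.

Yes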